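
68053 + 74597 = 142650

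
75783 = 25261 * 3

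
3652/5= 730 + 2/5 = 730.40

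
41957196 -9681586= 32275610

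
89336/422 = 211 + 147/211 = 211.70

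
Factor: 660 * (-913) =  - 2^2*3^1*5^1* 11^2*83^1 = - 602580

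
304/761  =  304/761 = 0.40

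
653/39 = 16 + 29/39 = 16.74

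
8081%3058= 1965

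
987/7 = 141= 141.00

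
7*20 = 140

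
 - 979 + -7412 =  - 8391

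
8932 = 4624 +4308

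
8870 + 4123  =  12993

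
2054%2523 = 2054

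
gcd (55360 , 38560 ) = 160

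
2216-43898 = - 41682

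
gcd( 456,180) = 12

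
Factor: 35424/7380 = 24/5  =  2^3*3^1* 5^( - 1)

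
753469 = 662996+90473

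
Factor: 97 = 97^1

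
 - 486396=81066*( - 6)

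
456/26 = 17 +7/13 = 17.54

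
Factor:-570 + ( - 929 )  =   - 1499= -1499^1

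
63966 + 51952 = 115918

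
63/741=21/247=0.09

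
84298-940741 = - 856443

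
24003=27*889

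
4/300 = 1/75 = 0.01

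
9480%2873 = 861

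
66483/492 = 22161/164  =  135.13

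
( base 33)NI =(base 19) 22h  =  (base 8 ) 1411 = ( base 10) 777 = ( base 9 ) 1053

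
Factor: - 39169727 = -223^1*175649^1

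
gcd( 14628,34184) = 4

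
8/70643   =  8/70643 = 0.00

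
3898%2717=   1181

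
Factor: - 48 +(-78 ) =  - 126 = -2^1*3^2*7^1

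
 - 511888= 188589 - 700477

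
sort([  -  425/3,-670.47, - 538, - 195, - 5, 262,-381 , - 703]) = [ - 703,-670.47, - 538, - 381, - 195, - 425/3,-5,262 ]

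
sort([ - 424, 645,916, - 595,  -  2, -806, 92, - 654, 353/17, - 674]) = [ - 806 , - 674 ,- 654, - 595,-424 , - 2,353/17, 92, 645,916]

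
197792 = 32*6181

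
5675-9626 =-3951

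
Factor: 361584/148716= 2^2 * 3^( - 1 )*17^( - 1)*31^1 = 124/51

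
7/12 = 7/12 =0.58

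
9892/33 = 299+25/33 = 299.76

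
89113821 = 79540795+9573026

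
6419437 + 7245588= 13665025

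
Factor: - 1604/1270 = -2^1 * 5^(  -  1 )*127^(-1) * 401^1 = -802/635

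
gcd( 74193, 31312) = 1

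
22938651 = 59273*387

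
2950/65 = 45 + 5/13 = 45.38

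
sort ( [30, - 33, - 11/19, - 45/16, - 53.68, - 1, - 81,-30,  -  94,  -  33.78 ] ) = [-94, - 81,-53.68,  -  33.78, - 33,- 30,  -  45/16, -1,-11/19,  30]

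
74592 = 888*84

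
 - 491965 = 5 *( - 98393)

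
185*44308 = 8196980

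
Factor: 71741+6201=77942 = 2^1*38971^1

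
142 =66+76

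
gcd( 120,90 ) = 30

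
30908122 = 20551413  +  10356709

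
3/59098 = 3/59098 = 0.00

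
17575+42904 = 60479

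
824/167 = 4 + 156/167 = 4.93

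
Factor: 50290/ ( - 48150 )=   -  47/45= - 3^( - 2 ) * 5^( - 1 )*47^1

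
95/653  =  95/653 = 0.15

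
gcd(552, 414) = 138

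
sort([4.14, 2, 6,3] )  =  [2 , 3,4.14, 6]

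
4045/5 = 809 = 809.00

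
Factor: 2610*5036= 2^3*3^2*5^1*29^1*1259^1 = 13143960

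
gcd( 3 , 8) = 1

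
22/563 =22/563=0.04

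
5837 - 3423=2414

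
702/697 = 702/697 = 1.01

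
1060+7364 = 8424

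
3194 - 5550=-2356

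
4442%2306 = 2136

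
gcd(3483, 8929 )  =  1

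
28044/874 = 32+2/23 = 32.09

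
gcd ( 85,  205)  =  5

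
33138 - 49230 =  - 16092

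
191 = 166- - 25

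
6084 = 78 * 78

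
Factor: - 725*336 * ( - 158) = 38488800=2^5 * 3^1*5^2*7^1*29^1*79^1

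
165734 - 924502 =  - 758768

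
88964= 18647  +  70317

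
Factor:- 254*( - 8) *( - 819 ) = -2^4*3^2 * 7^1*13^1*127^1 = -1664208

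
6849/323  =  21 +66/323 = 21.20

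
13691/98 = 13691/98 = 139.70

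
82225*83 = 6824675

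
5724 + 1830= 7554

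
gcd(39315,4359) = 3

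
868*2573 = 2233364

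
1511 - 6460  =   - 4949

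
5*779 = 3895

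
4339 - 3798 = 541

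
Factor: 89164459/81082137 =3^(  -  1 )*27027379^( - 1)*89164459^1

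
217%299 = 217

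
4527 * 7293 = 33015411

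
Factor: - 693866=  - 2^1*346933^1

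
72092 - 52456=19636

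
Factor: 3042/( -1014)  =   - 3 = -3^1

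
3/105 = 1/35 = 0.03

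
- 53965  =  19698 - 73663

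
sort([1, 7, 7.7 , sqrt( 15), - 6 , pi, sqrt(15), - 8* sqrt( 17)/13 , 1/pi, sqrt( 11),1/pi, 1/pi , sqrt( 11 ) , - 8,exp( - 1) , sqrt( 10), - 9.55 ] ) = [-9.55, - 8 , - 6  , - 8*sqrt( 17 )/13,1/pi, 1/pi, 1/pi,exp(-1),1, pi, sqrt( 10),  sqrt( 11), sqrt (11), sqrt(15 ) , sqrt( 15), 7,  7.7] 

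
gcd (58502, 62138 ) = 2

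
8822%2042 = 654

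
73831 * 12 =885972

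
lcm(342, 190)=1710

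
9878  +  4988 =14866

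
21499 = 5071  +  16428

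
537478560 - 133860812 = 403617748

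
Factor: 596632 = 2^3*17^1*41^1*107^1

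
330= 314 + 16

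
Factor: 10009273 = 10009273^1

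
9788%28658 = 9788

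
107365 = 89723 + 17642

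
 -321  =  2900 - 3221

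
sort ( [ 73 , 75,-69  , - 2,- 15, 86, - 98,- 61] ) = [ - 98,-69, - 61,-15, - 2,  73,  75, 86]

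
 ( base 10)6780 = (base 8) 15174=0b1101001111100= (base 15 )2020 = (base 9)10263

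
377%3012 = 377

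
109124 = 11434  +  97690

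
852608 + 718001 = 1570609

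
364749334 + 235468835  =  600218169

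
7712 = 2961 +4751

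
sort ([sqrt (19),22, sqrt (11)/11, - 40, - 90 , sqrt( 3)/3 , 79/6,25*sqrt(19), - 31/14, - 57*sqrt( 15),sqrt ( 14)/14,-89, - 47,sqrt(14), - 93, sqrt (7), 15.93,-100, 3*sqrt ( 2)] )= [ - 57*sqrt( 15), - 100, - 93 ,-90,-89,-47, - 40, - 31/14,  sqrt(14 )/14, sqrt (11) /11,sqrt(3 )/3,  sqrt( 7 ), sqrt ( 14), 3 * sqrt( 2),sqrt( 19), 79/6 , 15.93,  22,25*sqrt( 19) ] 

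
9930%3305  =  15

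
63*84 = 5292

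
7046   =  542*13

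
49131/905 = 54 + 261/905=54.29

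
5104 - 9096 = -3992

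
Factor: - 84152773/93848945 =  - 5^( - 1) *18769789^( - 1)*84152773^1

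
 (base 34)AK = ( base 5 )2420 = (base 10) 360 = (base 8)550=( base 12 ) 260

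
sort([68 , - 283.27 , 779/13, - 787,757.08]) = [ - 787 ,-283.27, 779/13, 68,  757.08]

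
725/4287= 725/4287 = 0.17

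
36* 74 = 2664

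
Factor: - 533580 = - 2^2*3^1*5^1*8893^1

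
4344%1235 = 639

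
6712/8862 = 3356/4431 = 0.76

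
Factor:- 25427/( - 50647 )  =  47^1 *541^1*50647^(- 1) 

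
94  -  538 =  -  444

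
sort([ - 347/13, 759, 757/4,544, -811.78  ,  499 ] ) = [-811.78,- 347/13  ,  757/4, 499,  544,759] 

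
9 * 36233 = 326097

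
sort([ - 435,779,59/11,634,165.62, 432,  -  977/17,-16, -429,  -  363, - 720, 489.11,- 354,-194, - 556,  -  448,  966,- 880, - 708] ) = [ - 880, -720, -708,  -  556,-448, - 435, - 429, - 363,  -  354, - 194, - 977/17, - 16,59/11, 165.62, 432,489.11,634,779,966]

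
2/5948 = 1/2974 = 0.00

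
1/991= 1/991 = 0.00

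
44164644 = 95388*463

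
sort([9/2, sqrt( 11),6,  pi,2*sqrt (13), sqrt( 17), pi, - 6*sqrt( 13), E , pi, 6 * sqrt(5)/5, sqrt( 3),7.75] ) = [- 6 * sqrt( 13), sqrt(3), 6*sqrt( 5 )/5, E,pi, pi, pi , sqrt( 11), sqrt( 17), 9/2, 6, 2*sqrt ( 13),7.75] 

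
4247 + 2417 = 6664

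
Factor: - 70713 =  - 3^6*97^1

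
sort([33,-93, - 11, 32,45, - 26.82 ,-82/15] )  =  [ - 93,-26.82 , - 11 ,-82/15, 32, 33 , 45 ] 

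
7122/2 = 3561 = 3561.00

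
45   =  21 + 24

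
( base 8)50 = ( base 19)22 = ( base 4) 220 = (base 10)40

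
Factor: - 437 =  - 19^1*23^1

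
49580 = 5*9916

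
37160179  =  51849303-14689124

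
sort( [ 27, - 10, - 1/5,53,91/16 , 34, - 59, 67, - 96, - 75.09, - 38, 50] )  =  [  -  96, - 75.09, - 59, - 38,-10, - 1/5, 91/16 , 27, 34,50, 53,67 ]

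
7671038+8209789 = 15880827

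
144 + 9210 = 9354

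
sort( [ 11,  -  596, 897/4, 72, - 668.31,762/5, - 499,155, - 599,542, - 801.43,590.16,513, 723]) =[ - 801.43,-668.31, - 599,-596, - 499,11, 72  ,  762/5, 155,897/4, 513,542,590.16, 723]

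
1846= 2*923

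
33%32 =1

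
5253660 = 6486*810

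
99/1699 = 99/1699 =0.06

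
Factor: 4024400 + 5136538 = 2^1*3^4*193^1*293^1=9160938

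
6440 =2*3220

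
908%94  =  62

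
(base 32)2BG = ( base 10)2416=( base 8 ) 4560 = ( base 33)277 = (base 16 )970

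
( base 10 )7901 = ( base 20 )jf1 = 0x1EDD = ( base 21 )HJ5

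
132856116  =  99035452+33820664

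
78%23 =9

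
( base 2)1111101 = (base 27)4h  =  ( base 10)125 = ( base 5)1000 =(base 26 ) 4L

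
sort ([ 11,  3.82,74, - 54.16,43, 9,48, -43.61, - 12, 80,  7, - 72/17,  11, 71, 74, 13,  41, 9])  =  [ - 54.16, -43.61, - 12, - 72/17,3.82, 7, 9, 9,11 , 11,13 , 41, 43 , 48,71,74, 74,80] 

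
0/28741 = 0 = 0.00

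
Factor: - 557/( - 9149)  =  7^( - 1 )*557^1*1307^ ( - 1)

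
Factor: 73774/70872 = 2^( -2 ) * 3^( - 1) * 2953^( -1) * 36887^1 = 36887/35436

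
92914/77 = 92914/77 = 1206.68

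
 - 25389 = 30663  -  56052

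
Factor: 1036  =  2^2*7^1*37^1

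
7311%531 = 408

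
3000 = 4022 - 1022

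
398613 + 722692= 1121305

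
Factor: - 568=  - 2^3*71^1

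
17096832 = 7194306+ 9902526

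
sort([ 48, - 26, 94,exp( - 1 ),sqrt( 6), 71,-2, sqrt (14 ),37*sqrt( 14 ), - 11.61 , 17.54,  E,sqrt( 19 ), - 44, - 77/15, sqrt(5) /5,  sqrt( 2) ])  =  [ - 44, - 26, - 11.61, - 77/15, - 2 , exp(-1 ), sqrt( 5 ) /5,  sqrt(2 ),sqrt(6 ),E,  sqrt(14 ), sqrt(  19), 17.54,48, 71, 94,37*sqrt( 14 ) ]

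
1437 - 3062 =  - 1625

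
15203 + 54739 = 69942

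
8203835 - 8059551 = 144284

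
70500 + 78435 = 148935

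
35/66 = 35/66  =  0.53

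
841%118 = 15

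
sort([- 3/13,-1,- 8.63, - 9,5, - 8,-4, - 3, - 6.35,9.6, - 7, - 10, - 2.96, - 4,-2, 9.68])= [- 10,-9,-8.63, - 8, - 7,  -  6.35, - 4,  -  4, - 3,-2.96, - 2, - 1,-3/13,5, 9.6 , 9.68 ] 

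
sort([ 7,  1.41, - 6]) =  [ - 6, 1.41 , 7] 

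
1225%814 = 411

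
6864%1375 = 1364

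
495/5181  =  15/157 = 0.10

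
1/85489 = 1/85489 = 0.00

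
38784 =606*64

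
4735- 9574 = -4839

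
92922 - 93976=- 1054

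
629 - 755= - 126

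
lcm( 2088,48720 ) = 146160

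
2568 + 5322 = 7890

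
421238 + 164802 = 586040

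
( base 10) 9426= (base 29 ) B61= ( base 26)doe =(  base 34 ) 858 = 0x24d2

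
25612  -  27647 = - 2035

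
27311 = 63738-36427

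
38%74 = 38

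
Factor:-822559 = -67^1* 12277^1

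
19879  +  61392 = 81271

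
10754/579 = 10754/579 = 18.57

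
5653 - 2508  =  3145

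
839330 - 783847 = 55483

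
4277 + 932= 5209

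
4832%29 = 18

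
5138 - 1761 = 3377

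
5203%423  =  127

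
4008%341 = 257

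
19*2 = 38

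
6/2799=2/933 = 0.00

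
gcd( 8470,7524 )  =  22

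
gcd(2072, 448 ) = 56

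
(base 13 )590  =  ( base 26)1b0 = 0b1111000010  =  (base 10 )962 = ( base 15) 442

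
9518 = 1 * 9518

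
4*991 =3964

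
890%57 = 35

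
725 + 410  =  1135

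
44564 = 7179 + 37385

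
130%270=130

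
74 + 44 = 118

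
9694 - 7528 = 2166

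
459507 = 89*5163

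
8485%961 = 797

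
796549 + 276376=1072925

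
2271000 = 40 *56775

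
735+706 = 1441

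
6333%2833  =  667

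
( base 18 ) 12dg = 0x1A4A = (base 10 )6730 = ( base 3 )100020021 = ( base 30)7ea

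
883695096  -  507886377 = 375808719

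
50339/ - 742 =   -  68 + 117/742 = -67.84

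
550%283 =267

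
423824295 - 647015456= - 223191161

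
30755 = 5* 6151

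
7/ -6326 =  - 7/6326 = - 0.00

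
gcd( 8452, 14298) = 2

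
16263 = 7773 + 8490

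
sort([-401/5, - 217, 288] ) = [  -  217, - 401/5, 288] 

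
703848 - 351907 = 351941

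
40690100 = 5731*7100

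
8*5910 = 47280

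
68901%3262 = 399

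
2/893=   2/893 = 0.00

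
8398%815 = 248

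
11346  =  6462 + 4884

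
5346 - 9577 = -4231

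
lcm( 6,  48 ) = 48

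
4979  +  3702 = 8681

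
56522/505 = 56522/505 = 111.92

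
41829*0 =0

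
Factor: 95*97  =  5^1*19^1*97^1 = 9215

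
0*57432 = 0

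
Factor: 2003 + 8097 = 2^2 * 5^2 * 101^1  =  10100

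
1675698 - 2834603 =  - 1158905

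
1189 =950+239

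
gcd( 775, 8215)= 155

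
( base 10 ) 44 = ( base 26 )1i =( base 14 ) 32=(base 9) 48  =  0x2C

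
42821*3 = 128463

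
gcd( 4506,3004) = 1502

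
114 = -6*(  -  19)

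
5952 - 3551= 2401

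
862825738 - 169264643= 693561095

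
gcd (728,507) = 13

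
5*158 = 790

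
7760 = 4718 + 3042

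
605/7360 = 121/1472 = 0.08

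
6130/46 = 3065/23 = 133.26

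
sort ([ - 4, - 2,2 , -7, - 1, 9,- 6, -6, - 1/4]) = [ - 7 , - 6, - 6,-4 , -2, - 1, - 1/4, 2, 9]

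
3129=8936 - 5807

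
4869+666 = 5535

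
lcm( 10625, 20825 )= 520625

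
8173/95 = 86 + 3/95  =  86.03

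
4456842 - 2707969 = 1748873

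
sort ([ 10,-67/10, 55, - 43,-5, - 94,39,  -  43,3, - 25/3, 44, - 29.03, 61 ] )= [-94, -43,-43,  -  29.03, - 25/3,-67/10, - 5,3,  10,  39,  44, 55, 61]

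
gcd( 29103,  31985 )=1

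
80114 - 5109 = 75005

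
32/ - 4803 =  - 32/4803 = - 0.01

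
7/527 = 7/527 = 0.01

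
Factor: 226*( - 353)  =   - 2^1*113^1*353^1 = -79778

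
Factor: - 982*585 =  - 2^1*3^2*5^1*13^1*491^1 = - 574470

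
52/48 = 1 + 1/12 = 1.08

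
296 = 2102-1806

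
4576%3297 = 1279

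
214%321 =214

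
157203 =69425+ 87778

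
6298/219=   28+166/219 =28.76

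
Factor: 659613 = 3^1 * 219871^1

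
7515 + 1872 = 9387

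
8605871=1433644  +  7172227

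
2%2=0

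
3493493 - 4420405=- 926912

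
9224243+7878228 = 17102471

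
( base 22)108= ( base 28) hg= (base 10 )492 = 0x1ec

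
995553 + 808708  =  1804261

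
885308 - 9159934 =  - 8274626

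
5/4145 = 1/829 = 0.00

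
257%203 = 54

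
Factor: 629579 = 23^1 * 31^1*883^1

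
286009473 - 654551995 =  - 368542522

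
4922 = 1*4922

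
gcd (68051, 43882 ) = 1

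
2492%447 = 257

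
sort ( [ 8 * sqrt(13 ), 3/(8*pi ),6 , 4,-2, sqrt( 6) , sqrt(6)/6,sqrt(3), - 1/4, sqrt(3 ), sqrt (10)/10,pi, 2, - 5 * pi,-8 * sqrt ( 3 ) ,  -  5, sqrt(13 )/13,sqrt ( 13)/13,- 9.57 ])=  [-5*pi, - 8 * sqrt(3), - 9.57, - 5, - 2, -1/4,3/( 8*pi), sqrt(13) /13,sqrt ( 13)/13,sqrt ( 10 ) /10,sqrt( 6 ) /6,sqrt(3 ), sqrt(3), 2,sqrt( 6 ),  pi, 4, 6, 8*sqrt(13)]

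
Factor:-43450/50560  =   - 2^( - 6)*5^1*11^1 = - 55/64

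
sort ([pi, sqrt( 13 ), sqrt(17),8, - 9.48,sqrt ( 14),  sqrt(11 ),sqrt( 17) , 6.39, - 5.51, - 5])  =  [ - 9.48,-5.51, - 5, pi, sqrt(11 ),sqrt(13), sqrt(  14), sqrt(17) , sqrt(17), 6.39,8] 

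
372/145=2 + 82/145 = 2.57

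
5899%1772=583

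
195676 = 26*7526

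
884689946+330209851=1214899797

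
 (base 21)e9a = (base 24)B1D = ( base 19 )hc8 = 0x18e5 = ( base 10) 6373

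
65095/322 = 202 + 51/322 = 202.16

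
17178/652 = 26 + 113/326  =  26.35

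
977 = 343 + 634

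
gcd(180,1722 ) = 6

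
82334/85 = 968+54/85 = 968.64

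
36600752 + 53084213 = 89684965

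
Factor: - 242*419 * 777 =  - 78786246 = -2^1*3^1*7^1*11^2 * 37^1 *419^1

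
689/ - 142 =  - 5 + 21/142 = - 4.85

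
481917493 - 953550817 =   -  471633324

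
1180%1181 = 1180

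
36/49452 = 3/4121 = 0.00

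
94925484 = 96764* 981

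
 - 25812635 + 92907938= 67095303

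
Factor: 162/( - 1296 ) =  - 1/8 = - 2^( - 3 )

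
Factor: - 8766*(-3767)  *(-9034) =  - 2^2 * 3^2*487^1*3767^1*4517^1=- 298316429748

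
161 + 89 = 250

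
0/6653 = 0 = 0.00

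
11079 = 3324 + 7755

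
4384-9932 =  - 5548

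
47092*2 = 94184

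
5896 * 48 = 283008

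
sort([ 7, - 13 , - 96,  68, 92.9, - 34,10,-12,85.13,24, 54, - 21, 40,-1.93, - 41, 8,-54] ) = [  -  96, - 54, - 41,- 34,  -  21,-13,-12, - 1.93 , 7, 8, 10,24,  40,54, 68, 85.13,92.9 ] 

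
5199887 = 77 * 67531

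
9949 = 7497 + 2452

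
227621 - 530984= - 303363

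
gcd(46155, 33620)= 5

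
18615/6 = 6205/2 = 3102.50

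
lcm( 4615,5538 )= 27690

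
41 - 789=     -  748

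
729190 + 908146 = 1637336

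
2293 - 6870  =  -4577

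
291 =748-457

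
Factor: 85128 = 2^3*3^1*3547^1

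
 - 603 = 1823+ - 2426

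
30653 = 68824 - 38171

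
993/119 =993/119 = 8.34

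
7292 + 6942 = 14234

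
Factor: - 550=  -  2^1 * 5^2*11^1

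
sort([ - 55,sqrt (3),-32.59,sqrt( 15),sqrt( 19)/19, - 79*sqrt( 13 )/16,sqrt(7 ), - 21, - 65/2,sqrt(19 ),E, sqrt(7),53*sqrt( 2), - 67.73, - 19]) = [ - 67.73, - 55,-32.59,  -  65/2, - 21, - 19 , - 79*sqrt ( 13 ) /16,sqrt( 19 )/19,sqrt( 3),sqrt(7 ),sqrt( 7 ),E,sqrt (15),sqrt( 19 ), 53*sqrt ( 2)]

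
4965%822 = 33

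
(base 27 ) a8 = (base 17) g6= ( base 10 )278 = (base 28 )9Q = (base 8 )426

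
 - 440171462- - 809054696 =368883234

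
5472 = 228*24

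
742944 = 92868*8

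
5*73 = 365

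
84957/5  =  84957/5=16991.40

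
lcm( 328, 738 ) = 2952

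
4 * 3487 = 13948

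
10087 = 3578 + 6509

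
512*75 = 38400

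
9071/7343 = 9071/7343  =  1.24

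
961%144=97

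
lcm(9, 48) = 144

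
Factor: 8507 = 47^1*181^1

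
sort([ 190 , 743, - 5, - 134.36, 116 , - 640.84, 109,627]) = [- 640.84,-134.36, - 5, 109,  116,190,627,743]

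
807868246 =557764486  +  250103760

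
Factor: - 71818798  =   -2^1 *41^1*139^1*6301^1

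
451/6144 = 451/6144 = 0.07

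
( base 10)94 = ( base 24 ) 3m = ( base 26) 3g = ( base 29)37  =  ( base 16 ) 5E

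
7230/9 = 2410/3  =  803.33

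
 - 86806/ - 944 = 43403/472  =  91.96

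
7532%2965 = 1602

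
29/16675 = 1/575 = 0.00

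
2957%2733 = 224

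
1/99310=1/99310 = 0.00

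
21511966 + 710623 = 22222589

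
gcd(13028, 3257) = 3257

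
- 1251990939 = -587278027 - 664712912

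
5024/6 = 2512/3 = 837.33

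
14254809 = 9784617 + 4470192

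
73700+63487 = 137187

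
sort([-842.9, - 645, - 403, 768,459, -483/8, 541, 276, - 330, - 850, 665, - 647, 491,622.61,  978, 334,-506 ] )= [ - 850, - 842.9,  -  647, - 645, - 506  ,- 403, - 330 , - 483/8, 276, 334, 459, 491,541, 622.61,665,768, 978]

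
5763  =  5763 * 1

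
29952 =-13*( - 2304)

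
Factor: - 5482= - 2^1 * 2741^1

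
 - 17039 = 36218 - 53257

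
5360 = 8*670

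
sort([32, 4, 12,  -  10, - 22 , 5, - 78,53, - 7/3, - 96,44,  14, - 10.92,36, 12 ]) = [- 96, - 78,-22, - 10.92, - 10,-7/3,4, 5 , 12,12,14, 32,36, 44,53]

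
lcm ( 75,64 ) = 4800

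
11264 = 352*32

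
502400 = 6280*80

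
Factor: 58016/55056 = 2^1*3^ ( - 1)*7^2*31^( -1 ) = 98/93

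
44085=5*8817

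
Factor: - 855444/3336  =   - 71287/278 = -2^ (  -  1)*139^( - 1)*71287^1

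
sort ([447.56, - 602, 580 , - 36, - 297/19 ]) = [ - 602 , - 36,  -  297/19 , 447.56, 580 ]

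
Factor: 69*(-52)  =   - 2^2*3^1 * 13^1*23^1=- 3588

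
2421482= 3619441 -1197959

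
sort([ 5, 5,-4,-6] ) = [ - 6, - 4, 5 , 5 ]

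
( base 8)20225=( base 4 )2002111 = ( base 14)307b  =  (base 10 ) 8341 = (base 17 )1beb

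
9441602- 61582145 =-52140543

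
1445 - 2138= -693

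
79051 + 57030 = 136081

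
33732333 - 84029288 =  - 50296955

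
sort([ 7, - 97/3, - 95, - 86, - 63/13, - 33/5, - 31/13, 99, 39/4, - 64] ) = [ - 95, - 86, - 64, - 97/3, - 33/5, - 63/13, - 31/13,  7,39/4,  99]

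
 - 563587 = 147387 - 710974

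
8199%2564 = 507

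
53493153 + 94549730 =148042883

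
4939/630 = 4939/630 = 7.84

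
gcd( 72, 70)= 2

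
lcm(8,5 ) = 40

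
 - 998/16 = -63 + 5/8 = - 62.38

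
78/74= 39/37=1.05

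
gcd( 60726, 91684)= 2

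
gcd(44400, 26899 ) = 37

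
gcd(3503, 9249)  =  1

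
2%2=0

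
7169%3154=861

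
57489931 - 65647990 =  - 8158059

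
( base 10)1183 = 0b10010011111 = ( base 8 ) 2237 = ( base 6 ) 5251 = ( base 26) 1JD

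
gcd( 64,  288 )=32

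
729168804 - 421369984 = 307798820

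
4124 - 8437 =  - 4313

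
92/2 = 46 = 46.00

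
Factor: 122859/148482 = 2^( - 1)*11^1*17^1*113^(-1) = 187/226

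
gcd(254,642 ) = 2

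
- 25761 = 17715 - 43476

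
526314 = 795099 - 268785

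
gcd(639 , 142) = 71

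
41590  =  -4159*( - 10) 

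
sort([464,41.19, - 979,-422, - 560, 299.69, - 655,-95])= [ - 979, - 655,-560, - 422, - 95, 41.19, 299.69, 464 ] 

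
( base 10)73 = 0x49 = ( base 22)37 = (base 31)2b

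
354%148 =58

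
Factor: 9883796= 2^2 *13^2 * 14621^1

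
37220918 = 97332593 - 60111675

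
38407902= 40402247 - 1994345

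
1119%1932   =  1119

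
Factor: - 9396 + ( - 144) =-2^2*3^2*5^1 *53^1 = -  9540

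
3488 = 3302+186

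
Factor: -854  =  -2^1*7^1* 61^1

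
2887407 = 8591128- 5703721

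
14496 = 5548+8948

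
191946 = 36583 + 155363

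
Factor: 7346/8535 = 2^1 * 3^( - 1)*5^( - 1 ) *569^ ( - 1 )*3673^1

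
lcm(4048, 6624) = 72864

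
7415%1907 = 1694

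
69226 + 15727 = 84953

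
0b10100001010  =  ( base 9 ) 1683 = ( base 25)21F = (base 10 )1290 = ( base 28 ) 1i2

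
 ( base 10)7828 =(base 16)1e94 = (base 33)767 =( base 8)17224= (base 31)84g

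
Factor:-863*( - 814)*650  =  456613300= 2^2*5^2*11^1*13^1 *37^1*863^1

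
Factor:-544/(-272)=2 = 2^1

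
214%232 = 214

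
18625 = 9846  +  8779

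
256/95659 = 256/95659 =0.00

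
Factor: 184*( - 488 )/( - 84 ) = 22448/21 = 2^4*3^( - 1) * 7^( - 1 )*23^1*61^1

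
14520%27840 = 14520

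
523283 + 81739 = 605022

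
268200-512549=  - 244349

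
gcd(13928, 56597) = 1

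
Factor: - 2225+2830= 605 =5^1 *11^2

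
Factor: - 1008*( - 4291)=4325328=2^4*3^2*7^2 * 613^1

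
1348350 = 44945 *30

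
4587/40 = 114 + 27/40 = 114.67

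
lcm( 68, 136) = 136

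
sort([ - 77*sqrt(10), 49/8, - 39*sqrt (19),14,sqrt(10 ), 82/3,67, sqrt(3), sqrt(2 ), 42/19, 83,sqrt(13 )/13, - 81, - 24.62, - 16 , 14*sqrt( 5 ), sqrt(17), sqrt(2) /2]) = [ - 77*sqrt(10),- 39*sqrt(19), - 81, - 24.62, - 16,sqrt(13)/13, sqrt( 2 )/2 , sqrt(2 ), sqrt( 3 ), 42/19, sqrt(10), sqrt(17 ),  49/8, 14, 82/3,14*sqrt( 5 ),67,83]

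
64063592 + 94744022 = 158807614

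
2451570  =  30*81719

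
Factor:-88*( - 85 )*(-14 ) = -104720=-2^4 *5^1  *7^1*11^1*17^1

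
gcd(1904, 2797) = 1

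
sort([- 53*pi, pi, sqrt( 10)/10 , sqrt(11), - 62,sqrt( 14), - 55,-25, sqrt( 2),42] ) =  [ - 53 * pi, - 62,  -  55, -25,sqrt( 10)/10, sqrt( 2),pi,sqrt(11 ),sqrt ( 14),42 ]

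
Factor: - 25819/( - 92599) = 13^( - 1 )*17^( - 1 ) * 419^(-1 )*25819^1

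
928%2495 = 928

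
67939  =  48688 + 19251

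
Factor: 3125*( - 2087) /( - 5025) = 3^( - 1)*5^3*67^(-1) * 2087^1 = 260875/201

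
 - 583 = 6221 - 6804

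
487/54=9 + 1/54 =9.02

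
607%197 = 16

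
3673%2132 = 1541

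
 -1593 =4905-6498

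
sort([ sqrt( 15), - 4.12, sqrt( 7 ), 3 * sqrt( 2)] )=[ -4.12,sqrt ( 7 ), sqrt( 15 ), 3  *  sqrt( 2 )] 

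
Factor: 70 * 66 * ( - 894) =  - 2^3*3^2*5^1*7^1*11^1*149^1  =  - 4130280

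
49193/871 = 56 + 417/871 = 56.48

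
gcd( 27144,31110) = 6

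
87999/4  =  21999  +  3/4 = 21999.75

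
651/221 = 651/221= 2.95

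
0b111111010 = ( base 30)GQ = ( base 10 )506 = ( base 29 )hd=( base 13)2CC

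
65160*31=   2019960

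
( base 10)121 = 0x79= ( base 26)4h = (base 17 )72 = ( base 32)3P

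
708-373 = 335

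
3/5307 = 1/1769= 0.00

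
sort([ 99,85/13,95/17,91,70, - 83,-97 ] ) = [ - 97, - 83, 95/17,85/13,70, 91,99] 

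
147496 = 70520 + 76976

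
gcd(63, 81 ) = 9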